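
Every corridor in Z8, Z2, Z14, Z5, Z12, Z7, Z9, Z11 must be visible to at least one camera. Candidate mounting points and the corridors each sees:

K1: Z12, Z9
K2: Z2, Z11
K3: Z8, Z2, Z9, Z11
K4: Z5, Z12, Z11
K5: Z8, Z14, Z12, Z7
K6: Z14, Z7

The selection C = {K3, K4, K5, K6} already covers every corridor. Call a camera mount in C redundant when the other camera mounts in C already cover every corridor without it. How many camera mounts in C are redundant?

2

Drop K3: Z2, Z9 uncovered — not redundant.
Drop K4: Z5 uncovered — not redundant.
Drop K5: the rest still cover every corridor — redundant.
Drop K6: the rest still cover every corridor — redundant.
2 redundant: K5, K6.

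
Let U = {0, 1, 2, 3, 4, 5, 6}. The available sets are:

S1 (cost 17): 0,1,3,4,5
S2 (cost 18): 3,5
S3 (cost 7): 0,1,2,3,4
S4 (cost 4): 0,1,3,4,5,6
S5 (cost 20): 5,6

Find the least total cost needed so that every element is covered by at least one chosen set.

11

S3, S4 cover every element at cost 7 + 4 = 11.
Any cover uses at least 2 sets; among all covering selections none totals below 11.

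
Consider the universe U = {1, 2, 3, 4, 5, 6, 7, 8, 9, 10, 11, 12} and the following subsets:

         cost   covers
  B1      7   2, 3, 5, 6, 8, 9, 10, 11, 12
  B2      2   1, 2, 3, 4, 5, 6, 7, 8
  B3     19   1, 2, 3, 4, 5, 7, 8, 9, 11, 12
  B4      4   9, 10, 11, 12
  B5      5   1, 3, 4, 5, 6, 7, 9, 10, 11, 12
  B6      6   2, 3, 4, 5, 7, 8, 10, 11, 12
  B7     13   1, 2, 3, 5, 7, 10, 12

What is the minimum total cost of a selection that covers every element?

6

B2, B4 cover every element at cost 2 + 4 = 6.
Any cover uses at least 2 sets; among all covering selections none totals below 6.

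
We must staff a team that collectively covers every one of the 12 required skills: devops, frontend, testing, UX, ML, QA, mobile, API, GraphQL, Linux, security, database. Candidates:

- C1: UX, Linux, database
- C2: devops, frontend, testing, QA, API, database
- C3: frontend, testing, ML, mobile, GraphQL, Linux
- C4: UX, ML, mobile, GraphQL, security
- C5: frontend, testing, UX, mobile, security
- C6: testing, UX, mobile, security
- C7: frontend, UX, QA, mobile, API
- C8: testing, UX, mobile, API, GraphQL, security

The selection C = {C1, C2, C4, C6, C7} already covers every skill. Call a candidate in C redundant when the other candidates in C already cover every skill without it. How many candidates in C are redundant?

2

Drop C1: Linux uncovered — not redundant.
Drop C2: devops uncovered — not redundant.
Drop C4: ML, GraphQL uncovered — not redundant.
Drop C6: the rest still cover every skill — redundant.
Drop C7: the rest still cover every skill — redundant.
2 redundant: C6, C7.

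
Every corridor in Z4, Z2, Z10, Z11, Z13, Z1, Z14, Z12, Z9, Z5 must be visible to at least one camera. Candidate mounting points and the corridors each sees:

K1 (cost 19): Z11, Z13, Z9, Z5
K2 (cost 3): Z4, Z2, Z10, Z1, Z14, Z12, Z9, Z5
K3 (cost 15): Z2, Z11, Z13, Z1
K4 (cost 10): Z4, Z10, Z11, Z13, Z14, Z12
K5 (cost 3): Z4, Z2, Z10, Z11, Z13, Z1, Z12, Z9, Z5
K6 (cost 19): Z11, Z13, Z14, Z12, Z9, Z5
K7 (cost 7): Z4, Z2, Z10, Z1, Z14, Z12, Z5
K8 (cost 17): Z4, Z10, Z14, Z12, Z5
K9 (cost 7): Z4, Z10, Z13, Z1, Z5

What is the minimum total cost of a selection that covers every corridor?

6

K2, K5 cover every corridor at cost 3 + 3 = 6.
Any cover uses at least 2 camera mounts; among all covering selections none totals below 6.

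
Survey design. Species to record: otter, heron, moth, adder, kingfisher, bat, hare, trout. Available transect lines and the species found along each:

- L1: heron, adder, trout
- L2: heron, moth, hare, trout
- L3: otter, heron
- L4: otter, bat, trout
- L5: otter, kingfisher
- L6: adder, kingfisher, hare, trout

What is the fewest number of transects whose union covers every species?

L2, L4, L6 together cover {otter, heron, moth, adder, kingfisher, bat, hare, trout} — every species.
No 2 of the 6 transects cover everything (all 15 pairs fall short), so 3 is minimum.

3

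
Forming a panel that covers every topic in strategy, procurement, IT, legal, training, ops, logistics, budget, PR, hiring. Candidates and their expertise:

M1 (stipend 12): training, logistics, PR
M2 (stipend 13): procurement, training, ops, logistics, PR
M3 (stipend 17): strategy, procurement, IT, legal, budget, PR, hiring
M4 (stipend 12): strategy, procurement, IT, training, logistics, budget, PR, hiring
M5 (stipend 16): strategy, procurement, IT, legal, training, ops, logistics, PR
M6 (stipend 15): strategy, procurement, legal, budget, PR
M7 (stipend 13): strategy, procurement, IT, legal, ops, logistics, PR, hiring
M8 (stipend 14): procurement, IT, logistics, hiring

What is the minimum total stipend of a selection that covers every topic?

M4, M7 cover every topic at stipend 12 + 13 = 25.
Any cover uses at least 2 members; among all covering selections none totals below 25.

25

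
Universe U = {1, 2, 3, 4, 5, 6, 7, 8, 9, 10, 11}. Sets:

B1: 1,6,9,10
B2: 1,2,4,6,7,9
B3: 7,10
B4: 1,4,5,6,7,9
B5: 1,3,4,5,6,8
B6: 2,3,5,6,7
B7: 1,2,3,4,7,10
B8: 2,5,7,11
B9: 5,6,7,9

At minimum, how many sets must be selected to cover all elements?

3

B1, B5, B8 together cover {1, 2, 3, 4, 5, 6, 7, 8, 9, 10, 11} — every element.
No 2 of the 9 sets cover everything (all 36 pairs fall short), so 3 is minimum.
Greedy (largest uncovered first) would take B2, B5, B1, B8 — 4 sets — but 3 suffice.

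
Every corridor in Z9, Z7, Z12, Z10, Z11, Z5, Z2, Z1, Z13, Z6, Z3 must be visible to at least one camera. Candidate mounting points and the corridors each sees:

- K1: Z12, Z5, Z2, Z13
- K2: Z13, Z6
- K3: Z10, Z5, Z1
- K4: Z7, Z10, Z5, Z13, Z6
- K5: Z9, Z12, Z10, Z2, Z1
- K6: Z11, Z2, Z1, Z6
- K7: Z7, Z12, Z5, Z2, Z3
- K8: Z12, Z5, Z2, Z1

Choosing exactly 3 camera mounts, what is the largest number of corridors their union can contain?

Choosing K2, K5, K7 covers {Z9, Z7, Z12, Z10, Z5, Z2, Z1, Z13, Z6, Z3} — 10 corridors.
No choice of 3 camera mounts does better; here Z11 is left uncovered.

10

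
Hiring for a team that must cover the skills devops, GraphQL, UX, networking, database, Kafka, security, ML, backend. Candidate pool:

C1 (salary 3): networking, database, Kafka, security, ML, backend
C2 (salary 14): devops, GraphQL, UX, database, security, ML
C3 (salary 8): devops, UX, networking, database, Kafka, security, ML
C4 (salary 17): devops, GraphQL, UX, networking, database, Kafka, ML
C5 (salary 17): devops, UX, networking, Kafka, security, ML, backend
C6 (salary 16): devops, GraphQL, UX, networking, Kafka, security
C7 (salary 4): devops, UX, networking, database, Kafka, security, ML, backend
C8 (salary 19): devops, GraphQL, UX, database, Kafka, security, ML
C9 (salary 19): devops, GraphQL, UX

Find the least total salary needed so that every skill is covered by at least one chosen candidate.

17

C1, C2 cover every skill at salary 3 + 14 = 17.
Any cover uses at least 2 candidates; among all covering selections none totals below 17.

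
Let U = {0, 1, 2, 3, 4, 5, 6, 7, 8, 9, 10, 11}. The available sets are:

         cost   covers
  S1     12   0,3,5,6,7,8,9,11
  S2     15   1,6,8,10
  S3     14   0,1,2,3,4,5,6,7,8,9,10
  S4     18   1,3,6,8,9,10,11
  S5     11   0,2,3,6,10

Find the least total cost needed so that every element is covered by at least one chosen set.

S1, S3 cover every element at cost 12 + 14 = 26.
Any cover uses at least 2 sets; among all covering selections none totals below 26.

26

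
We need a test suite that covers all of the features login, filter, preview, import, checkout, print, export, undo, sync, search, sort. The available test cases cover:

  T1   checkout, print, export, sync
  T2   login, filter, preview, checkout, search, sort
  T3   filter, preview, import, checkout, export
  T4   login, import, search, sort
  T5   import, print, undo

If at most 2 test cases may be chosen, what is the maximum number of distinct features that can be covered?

9

Choosing T1, T2 covers {login, filter, preview, checkout, print, export, sync, search, sort} — 9 features.
No choice of 2 test cases does better; here import, undo are left uncovered.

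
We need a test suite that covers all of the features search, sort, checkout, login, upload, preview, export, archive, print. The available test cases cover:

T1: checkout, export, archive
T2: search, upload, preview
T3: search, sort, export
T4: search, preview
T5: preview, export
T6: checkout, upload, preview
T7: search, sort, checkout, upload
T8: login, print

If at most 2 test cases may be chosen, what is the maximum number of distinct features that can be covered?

6

Choosing T1, T2 covers {search, checkout, upload, preview, export, archive} — 6 features.
No choice of 2 test cases does better; here sort, login, print are left uncovered.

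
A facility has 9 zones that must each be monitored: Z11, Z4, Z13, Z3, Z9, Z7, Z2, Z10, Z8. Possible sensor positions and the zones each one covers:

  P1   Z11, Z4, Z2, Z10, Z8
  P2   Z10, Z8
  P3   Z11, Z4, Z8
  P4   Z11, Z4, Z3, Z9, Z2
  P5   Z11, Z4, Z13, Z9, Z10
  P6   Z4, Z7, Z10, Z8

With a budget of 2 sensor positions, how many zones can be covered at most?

8

Choosing P4, P6 covers {Z11, Z4, Z3, Z9, Z7, Z2, Z10, Z8} — 8 zones.
No choice of 2 sensor positions does better; here Z13 is left uncovered.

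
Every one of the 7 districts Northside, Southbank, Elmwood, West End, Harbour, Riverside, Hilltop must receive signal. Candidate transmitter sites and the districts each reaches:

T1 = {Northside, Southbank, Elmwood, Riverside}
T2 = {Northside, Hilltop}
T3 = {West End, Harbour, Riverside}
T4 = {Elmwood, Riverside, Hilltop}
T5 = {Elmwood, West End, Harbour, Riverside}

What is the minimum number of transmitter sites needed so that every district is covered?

T1, T2, T3 together cover {Northside, Southbank, Elmwood, West End, Harbour, Riverside, Hilltop} — every district.
No 2 of the 5 transmitter sites cover everything (all 10 pairs fall short), so 3 is minimum.

3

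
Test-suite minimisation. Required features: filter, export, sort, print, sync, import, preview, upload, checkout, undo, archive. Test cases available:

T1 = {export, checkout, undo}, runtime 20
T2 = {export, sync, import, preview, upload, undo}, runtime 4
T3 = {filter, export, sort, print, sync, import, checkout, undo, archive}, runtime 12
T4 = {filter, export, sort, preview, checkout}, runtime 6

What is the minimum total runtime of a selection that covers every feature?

T2, T3 cover every feature at runtime 4 + 12 = 16.
Any cover uses at least 2 test cases; among all covering selections none totals below 16.
Greedy by coverage-per-runtime would pick T2, T4, T3 for 22 — worse than the optimum 16.

16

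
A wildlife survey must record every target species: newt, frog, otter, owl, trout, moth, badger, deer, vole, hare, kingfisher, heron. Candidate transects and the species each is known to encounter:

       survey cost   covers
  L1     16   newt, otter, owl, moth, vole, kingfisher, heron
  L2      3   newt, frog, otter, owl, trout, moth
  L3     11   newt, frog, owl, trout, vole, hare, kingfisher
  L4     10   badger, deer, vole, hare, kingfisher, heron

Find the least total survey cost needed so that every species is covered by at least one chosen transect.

L2, L4 cover every species at survey cost 3 + 10 = 13.
Any cover uses at least 2 transects; among all covering selections none totals below 13.

13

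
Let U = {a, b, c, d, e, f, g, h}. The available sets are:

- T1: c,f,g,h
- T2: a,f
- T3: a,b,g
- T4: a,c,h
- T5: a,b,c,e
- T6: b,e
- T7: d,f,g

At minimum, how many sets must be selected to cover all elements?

3

T1, T5, T7 together cover {a, b, c, d, e, f, g, h} — every element.
No 2 of the 7 sets cover everything (all 21 pairs fall short), so 3 is minimum.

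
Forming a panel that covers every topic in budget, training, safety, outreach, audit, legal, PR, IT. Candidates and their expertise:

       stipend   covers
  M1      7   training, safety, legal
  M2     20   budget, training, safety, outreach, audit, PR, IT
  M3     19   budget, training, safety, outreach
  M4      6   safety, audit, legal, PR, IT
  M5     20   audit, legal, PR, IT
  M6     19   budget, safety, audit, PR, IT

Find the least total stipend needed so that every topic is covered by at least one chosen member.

25

M3, M4 cover every topic at stipend 19 + 6 = 25.
Any cover uses at least 2 members; among all covering selections none totals below 25.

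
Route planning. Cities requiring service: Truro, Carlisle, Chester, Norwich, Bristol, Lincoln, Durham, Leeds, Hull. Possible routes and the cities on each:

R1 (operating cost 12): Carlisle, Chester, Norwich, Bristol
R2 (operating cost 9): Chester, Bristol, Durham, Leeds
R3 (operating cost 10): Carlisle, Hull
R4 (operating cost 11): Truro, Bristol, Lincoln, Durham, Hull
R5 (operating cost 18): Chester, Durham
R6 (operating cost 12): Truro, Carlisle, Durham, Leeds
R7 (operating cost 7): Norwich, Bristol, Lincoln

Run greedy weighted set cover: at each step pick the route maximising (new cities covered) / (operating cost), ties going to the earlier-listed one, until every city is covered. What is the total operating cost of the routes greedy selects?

32

Pick 1: R4 adds 5 new (Truro, Bristol, Lincoln, Durham, Hull) at operating cost 11 (ratio 5/11).
Pick 2: R1 adds 3 new (Carlisle, Chester, Norwich) at operating cost 12 (ratio 3/12).
Pick 3: R2 adds 1 new (Leeds) at operating cost 9 (ratio 1/9).
Greedy total operating cost: 11 + 12 + 9 = 32.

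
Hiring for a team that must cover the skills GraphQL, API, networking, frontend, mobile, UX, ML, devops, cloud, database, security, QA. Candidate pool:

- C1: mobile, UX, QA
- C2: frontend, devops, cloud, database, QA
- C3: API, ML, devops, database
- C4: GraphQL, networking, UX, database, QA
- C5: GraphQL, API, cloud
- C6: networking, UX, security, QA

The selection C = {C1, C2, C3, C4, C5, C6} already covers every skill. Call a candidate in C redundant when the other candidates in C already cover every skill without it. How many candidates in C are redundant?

2

Drop C1: mobile uncovered — not redundant.
Drop C2: frontend uncovered — not redundant.
Drop C3: ML uncovered — not redundant.
Drop C4: the rest still cover every skill — redundant.
Drop C5: the rest still cover every skill — redundant.
Drop C6: security uncovered — not redundant.
2 redundant: C4, C5.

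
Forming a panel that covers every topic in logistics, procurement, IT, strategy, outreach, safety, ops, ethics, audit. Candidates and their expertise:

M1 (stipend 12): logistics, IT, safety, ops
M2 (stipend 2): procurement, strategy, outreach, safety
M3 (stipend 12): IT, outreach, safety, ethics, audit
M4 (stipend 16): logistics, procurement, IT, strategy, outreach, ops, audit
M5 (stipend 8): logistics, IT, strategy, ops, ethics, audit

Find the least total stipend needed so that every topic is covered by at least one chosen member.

M2, M5 cover every topic at stipend 2 + 8 = 10.
Any cover uses at least 2 members; among all covering selections none totals below 10.

10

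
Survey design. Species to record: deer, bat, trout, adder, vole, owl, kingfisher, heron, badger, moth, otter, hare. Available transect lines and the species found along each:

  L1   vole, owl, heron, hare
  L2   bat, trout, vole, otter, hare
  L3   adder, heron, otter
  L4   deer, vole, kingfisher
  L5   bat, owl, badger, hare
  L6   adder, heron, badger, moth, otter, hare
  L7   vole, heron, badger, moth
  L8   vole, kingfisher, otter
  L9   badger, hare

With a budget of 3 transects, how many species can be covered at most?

Choosing L2, L4, L6 covers {deer, bat, trout, adder, vole, kingfisher, heron, badger, moth, otter, hare} — 11 species.
No choice of 3 transects does better; here owl is left uncovered.

11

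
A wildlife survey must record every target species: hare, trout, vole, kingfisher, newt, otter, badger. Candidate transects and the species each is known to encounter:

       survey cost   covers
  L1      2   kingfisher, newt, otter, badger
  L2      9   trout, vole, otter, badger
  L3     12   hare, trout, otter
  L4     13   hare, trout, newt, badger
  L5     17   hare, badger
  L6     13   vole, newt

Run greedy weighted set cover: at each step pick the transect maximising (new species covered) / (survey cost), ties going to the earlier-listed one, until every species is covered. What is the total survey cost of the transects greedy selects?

23

Pick 1: L1 adds 4 new (kingfisher, newt, otter, badger) at survey cost 2 (ratio 4/2).
Pick 2: L2 adds 2 new (trout, vole) at survey cost 9 (ratio 2/9).
Pick 3: L3 adds 1 new (hare) at survey cost 12 (ratio 1/12).
Greedy total survey cost: 2 + 9 + 12 = 23.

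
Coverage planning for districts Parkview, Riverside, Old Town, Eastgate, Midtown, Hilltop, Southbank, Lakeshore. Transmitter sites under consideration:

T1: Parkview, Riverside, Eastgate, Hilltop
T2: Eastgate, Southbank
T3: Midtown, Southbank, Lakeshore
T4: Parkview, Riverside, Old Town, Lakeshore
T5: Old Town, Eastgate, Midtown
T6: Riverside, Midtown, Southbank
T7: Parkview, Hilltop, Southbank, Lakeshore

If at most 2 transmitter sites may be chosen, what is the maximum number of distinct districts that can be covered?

Choosing T1, T3 covers {Parkview, Riverside, Eastgate, Midtown, Hilltop, Southbank, Lakeshore} — 7 districts.
No choice of 2 transmitter sites does better; here Old Town is left uncovered.

7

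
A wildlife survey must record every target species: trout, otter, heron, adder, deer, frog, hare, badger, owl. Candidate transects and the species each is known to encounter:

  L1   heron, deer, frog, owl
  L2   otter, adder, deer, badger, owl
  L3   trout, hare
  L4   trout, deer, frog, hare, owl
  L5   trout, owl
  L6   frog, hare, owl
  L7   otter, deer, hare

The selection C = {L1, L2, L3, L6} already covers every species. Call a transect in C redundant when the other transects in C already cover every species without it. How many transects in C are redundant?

1

Drop L1: heron uncovered — not redundant.
Drop L2: otter, adder, badger uncovered — not redundant.
Drop L3: trout uncovered — not redundant.
Drop L6: the rest still cover every species — redundant.
1 redundant: L6.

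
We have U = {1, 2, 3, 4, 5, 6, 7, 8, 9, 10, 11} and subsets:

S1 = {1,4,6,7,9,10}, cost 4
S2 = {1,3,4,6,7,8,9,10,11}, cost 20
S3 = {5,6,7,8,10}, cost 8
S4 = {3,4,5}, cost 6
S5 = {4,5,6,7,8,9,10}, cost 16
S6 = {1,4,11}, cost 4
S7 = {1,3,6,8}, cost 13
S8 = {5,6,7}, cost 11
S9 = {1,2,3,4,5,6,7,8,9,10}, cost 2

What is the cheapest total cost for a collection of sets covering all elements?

6

S6, S9 cover every element at cost 4 + 2 = 6.
Any cover uses at least 2 sets; among all covering selections none totals below 6.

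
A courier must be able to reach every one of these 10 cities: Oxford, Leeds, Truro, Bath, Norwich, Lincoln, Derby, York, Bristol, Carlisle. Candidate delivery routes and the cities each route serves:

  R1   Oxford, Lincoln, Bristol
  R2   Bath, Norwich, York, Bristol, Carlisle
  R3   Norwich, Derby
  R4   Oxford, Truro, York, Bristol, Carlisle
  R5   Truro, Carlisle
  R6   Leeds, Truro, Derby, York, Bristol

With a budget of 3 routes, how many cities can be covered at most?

Choosing R1, R2, R6 covers {Oxford, Leeds, Truro, Bath, Norwich, Lincoln, Derby, York, Bristol, Carlisle} — 10 cities.
That is all 10 cities.

10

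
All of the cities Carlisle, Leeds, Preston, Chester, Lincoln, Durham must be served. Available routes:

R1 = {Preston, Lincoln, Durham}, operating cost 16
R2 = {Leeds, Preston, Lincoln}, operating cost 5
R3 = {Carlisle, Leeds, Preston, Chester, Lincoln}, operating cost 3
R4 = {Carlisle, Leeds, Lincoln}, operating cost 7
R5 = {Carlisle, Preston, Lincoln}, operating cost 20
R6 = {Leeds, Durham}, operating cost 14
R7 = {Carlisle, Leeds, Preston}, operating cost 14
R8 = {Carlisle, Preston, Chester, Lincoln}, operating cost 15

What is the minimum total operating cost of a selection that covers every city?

17

R3, R6 cover every city at operating cost 3 + 14 = 17.
Any cover uses at least 2 routes; among all covering selections none totals below 17.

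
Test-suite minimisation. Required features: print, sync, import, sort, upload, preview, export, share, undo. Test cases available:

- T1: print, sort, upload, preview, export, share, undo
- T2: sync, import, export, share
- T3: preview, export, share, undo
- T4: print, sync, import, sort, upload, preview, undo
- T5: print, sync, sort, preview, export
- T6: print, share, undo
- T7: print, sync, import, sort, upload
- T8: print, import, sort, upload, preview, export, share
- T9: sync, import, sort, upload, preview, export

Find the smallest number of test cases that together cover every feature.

2

T1, T2 together cover {print, sync, import, sort, upload, preview, export, share, undo} — every feature.
No single test case contains all 9 features, so 2 is optimal.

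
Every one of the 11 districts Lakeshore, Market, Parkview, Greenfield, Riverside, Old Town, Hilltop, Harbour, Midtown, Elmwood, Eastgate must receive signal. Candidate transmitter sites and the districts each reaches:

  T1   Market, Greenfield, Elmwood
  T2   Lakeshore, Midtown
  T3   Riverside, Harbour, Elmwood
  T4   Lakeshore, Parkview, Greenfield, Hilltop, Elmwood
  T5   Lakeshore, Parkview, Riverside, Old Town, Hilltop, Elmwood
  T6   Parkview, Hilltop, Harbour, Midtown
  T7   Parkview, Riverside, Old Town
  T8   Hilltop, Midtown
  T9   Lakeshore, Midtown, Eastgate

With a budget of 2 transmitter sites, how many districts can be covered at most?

8

Choosing T1, T5 covers {Lakeshore, Market, Parkview, Greenfield, Riverside, Old Town, Hilltop, Elmwood} — 8 districts.
No choice of 2 transmitter sites does better; here Harbour, Midtown, Eastgate are left uncovered.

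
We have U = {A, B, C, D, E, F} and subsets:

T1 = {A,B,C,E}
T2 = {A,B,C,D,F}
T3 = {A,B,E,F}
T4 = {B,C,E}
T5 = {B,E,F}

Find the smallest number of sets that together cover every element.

T1, T2 together cover {A, B, C, D, E, F} — every element.
No single set contains all 6 elements, so 2 is optimal.

2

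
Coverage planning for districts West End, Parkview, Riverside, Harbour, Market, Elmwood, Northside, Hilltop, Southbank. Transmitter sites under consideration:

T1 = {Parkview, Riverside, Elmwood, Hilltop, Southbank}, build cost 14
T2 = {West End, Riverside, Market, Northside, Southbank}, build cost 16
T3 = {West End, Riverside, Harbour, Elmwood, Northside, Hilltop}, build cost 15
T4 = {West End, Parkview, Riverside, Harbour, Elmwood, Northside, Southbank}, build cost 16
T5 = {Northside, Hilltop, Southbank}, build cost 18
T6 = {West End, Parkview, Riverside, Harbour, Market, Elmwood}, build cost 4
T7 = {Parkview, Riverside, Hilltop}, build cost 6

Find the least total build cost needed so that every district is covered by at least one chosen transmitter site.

T5, T6 cover every district at build cost 18 + 4 = 22.
Any cover uses at least 2 transmitter sites; among all covering selections none totals below 22.

22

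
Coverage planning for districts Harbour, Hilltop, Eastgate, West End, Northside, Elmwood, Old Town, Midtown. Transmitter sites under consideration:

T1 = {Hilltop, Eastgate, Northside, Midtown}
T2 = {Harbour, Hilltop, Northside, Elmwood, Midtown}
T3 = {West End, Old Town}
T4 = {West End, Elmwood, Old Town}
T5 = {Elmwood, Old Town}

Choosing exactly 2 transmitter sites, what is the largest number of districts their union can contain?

7

Choosing T1, T4 covers {Hilltop, Eastgate, West End, Northside, Elmwood, Old Town, Midtown} — 7 districts.
No choice of 2 transmitter sites does better; here Harbour is left uncovered.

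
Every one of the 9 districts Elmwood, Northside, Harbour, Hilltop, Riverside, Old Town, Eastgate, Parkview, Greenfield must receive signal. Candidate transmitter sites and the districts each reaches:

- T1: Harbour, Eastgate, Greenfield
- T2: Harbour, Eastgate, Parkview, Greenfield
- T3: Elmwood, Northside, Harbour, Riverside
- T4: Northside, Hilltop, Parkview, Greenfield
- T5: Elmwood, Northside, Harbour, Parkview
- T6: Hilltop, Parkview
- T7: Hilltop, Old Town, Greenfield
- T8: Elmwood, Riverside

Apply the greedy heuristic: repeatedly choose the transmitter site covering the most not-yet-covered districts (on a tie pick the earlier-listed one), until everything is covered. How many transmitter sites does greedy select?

3

Pick 1: T2 covers 4 new districts (Harbour, Eastgate, Parkview, Greenfield).
Pick 2: T3 covers 3 new districts (Elmwood, Northside, Riverside).
Pick 3: T7 covers 2 new districts (Hilltop, Old Town).
Greedy uses 3 transmitter sites.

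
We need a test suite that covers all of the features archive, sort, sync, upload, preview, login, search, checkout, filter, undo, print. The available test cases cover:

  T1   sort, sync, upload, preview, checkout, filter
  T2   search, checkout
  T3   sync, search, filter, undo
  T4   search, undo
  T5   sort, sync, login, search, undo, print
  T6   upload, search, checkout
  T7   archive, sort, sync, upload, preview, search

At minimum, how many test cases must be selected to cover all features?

3

T1, T5, T7 together cover {archive, sort, sync, upload, preview, login, search, checkout, filter, undo, print} — every feature.
No 2 of the 7 test cases cover everything (all 21 pairs fall short), so 3 is minimum.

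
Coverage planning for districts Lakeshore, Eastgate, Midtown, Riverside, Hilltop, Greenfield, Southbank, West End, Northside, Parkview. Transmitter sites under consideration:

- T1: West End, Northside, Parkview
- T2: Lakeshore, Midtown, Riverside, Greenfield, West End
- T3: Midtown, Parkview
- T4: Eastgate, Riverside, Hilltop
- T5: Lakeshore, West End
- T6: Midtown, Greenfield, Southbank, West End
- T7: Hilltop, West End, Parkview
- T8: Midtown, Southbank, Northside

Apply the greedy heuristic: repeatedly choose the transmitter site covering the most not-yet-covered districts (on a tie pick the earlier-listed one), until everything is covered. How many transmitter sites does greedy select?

Pick 1: T2 covers 5 new districts (Lakeshore, Midtown, Riverside, Greenfield, West End).
Pick 2: T1 covers 2 new districts (Northside, Parkview).
Pick 3: T4 covers 2 new districts (Eastgate, Hilltop).
Pick 4: T6 covers 1 new districts (Southbank).
Greedy uses 4 transmitter sites.

4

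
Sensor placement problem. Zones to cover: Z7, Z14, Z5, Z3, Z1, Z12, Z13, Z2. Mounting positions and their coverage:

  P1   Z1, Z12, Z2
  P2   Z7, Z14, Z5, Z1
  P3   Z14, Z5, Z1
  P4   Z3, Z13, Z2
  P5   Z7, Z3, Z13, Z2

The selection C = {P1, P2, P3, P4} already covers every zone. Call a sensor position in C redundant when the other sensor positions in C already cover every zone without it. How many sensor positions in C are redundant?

Drop P1: Z12 uncovered — not redundant.
Drop P2: Z7 uncovered — not redundant.
Drop P3: the rest still cover every zone — redundant.
Drop P4: Z3, Z13 uncovered — not redundant.
1 redundant: P3.

1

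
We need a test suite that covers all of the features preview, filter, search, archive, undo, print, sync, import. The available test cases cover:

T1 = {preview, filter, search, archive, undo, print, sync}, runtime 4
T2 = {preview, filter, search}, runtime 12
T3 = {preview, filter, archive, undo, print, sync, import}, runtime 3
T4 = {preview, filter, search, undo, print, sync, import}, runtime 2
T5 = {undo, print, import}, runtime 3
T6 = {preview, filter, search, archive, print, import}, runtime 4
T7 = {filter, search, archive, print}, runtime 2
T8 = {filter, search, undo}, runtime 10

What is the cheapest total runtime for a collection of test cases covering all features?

T4, T7 cover every feature at runtime 2 + 2 = 4.
Any cover uses at least 2 test cases; among all covering selections none totals below 4.

4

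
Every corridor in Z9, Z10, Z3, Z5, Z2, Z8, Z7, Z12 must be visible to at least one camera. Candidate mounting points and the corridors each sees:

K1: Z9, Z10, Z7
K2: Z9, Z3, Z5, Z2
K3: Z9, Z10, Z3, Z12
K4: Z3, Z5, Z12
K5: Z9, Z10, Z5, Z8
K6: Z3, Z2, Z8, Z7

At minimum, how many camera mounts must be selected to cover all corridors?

K1, K4, K6 together cover {Z9, Z10, Z3, Z5, Z2, Z8, Z7, Z12} — every corridor.
No 2 of the 6 camera mounts cover everything (all 15 pairs fall short), so 3 is minimum.
Greedy (largest uncovered first) would take K2, K1, K3, K5 — 4 camera mounts — but 3 suffice.

3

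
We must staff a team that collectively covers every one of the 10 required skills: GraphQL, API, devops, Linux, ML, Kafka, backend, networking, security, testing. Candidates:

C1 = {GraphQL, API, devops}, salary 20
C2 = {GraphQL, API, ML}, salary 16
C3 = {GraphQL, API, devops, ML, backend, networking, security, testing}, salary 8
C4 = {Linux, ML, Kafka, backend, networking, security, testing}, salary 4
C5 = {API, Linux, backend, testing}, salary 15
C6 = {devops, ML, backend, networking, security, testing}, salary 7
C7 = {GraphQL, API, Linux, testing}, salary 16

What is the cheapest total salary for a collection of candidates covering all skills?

C3, C4 cover every skill at salary 8 + 4 = 12.
Any cover uses at least 2 candidates; among all covering selections none totals below 12.

12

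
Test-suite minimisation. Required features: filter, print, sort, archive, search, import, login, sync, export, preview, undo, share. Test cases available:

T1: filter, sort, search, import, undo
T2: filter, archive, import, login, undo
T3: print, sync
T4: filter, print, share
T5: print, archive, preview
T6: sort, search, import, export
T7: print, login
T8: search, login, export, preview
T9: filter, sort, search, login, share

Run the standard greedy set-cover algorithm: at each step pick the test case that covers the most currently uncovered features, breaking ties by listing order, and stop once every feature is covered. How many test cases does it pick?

Pick 1: T1 covers 5 new features (filter, sort, search, import, undo).
Pick 2: T5 covers 3 new features (print, archive, preview).
Pick 3: T8 covers 2 new features (login, export).
Pick 4: T3 covers 1 new features (sync).
Pick 5: T4 covers 1 new features (share).
Greedy uses 5 test cases. (The true minimum is 4.)

5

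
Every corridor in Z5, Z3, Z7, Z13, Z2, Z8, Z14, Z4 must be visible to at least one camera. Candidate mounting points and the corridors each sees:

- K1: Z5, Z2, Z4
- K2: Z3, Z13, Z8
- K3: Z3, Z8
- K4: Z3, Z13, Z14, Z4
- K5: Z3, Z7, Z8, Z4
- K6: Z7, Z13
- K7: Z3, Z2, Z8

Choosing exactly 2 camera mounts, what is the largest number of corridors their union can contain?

Choosing K1, K2 covers {Z5, Z3, Z13, Z2, Z8, Z4} — 6 corridors.
No choice of 2 camera mounts does better; here Z7, Z14 are left uncovered.

6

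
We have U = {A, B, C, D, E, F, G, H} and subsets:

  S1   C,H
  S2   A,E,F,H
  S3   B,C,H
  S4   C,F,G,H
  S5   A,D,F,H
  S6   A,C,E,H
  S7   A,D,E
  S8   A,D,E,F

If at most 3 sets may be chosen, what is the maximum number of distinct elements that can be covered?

8

Choosing S3, S4, S7 covers {A, B, C, D, E, F, G, H} — 8 elements.
That is all 8 elements.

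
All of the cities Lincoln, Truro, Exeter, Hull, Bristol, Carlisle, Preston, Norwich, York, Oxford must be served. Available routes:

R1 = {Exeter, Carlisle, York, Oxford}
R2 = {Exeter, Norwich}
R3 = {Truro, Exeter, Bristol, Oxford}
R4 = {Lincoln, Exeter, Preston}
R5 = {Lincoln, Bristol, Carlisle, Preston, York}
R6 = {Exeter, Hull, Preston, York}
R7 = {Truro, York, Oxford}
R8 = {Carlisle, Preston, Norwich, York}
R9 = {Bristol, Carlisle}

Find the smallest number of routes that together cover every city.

R2, R3, R5, R6 together cover {Lincoln, Truro, Exeter, Hull, Bristol, Carlisle, Preston, Norwich, York, Oxford} — every city.
No 3 of the 9 routes cover everything (all 84 triples fall short), so 4 is minimum.

4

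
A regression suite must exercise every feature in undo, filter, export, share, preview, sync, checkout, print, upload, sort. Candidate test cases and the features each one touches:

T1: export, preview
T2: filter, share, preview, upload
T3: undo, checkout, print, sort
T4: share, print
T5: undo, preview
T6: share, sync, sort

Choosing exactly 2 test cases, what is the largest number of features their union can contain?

Choosing T2, T3 covers {undo, filter, share, preview, checkout, print, upload, sort} — 8 features.
No choice of 2 test cases does better; here export, sync are left uncovered.

8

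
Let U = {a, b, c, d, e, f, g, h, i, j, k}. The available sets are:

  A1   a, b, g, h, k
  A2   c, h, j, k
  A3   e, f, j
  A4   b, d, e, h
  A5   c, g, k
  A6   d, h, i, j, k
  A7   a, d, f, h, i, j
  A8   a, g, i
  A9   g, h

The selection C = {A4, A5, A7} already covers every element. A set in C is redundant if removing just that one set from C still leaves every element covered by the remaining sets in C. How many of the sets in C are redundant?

0

Drop A4: b, e uncovered — not redundant.
Drop A5: c, g, k uncovered — not redundant.
Drop A7: a, f, i, j uncovered — not redundant.
None of the sets in C is redundant.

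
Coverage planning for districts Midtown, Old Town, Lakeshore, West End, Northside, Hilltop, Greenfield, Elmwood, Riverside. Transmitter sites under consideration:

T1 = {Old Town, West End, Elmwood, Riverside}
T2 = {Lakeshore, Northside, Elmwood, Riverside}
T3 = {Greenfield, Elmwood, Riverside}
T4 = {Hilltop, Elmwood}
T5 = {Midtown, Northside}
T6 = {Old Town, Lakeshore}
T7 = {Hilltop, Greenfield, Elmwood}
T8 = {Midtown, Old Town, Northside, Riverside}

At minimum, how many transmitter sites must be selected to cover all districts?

4

T1, T2, T5, T7 together cover {Midtown, Old Town, Lakeshore, West End, Northside, Hilltop, Greenfield, Elmwood, Riverside} — every district.
No 3 of the 8 transmitter sites cover everything (all 56 triples fall short), so 4 is minimum.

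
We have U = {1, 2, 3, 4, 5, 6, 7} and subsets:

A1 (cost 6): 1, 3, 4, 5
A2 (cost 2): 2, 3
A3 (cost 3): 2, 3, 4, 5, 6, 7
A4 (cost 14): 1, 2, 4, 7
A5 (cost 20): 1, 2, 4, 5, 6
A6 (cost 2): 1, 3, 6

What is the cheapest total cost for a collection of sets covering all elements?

A3, A6 cover every element at cost 3 + 2 = 5.
Any cover uses at least 2 sets; among all covering selections none totals below 5.

5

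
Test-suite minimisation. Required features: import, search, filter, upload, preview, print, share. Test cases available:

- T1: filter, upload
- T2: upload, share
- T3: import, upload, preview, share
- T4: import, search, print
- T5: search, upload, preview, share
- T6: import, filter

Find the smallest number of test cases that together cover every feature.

3

T1, T3, T4 together cover {import, search, filter, upload, preview, print, share} — every feature.
No 2 of the 6 test cases cover everything (all 15 pairs fall short), so 3 is minimum.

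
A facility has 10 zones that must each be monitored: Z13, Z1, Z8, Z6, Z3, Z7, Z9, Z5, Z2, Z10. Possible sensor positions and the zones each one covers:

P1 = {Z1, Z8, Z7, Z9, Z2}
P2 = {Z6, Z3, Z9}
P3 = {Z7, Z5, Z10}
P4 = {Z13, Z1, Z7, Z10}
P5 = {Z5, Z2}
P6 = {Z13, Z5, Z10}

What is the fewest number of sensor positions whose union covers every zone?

P1, P2, P6 together cover {Z13, Z1, Z8, Z6, Z3, Z7, Z9, Z5, Z2, Z10} — every zone.
No 2 of the 6 sensor positions cover everything (all 15 pairs fall short), so 3 is minimum.

3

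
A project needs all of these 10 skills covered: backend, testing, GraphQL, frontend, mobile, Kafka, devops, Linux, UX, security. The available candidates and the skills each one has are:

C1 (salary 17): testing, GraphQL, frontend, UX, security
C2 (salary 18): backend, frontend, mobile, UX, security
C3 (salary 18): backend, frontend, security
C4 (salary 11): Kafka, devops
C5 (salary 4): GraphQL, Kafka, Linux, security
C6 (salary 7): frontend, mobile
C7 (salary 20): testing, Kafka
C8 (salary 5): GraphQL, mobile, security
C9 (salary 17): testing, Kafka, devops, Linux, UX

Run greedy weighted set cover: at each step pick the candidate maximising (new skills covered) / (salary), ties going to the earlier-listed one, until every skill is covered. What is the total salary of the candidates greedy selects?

46

Pick 1: C5 adds 4 new (GraphQL, Kafka, Linux, security) at salary 4 (ratio 4/4).
Pick 2: C6 adds 2 new (frontend, mobile) at salary 7 (ratio 2/7).
Pick 3: C9 adds 3 new (testing, devops, UX) at salary 17 (ratio 3/17).
Pick 4: C2 adds 1 new (backend) at salary 18 (ratio 1/18).
Greedy total salary: 4 + 7 + 17 + 18 = 46. (The true optimum is 39, so greedy overshoots here.)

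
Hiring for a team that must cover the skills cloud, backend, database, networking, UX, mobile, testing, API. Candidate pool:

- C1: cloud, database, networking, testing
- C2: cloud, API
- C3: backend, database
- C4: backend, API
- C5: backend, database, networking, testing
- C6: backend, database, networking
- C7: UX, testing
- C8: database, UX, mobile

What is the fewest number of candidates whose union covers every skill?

3

C1, C4, C8 together cover {cloud, backend, database, networking, UX, mobile, testing, API} — every skill.
No 2 of the 8 candidates cover everything (all 28 pairs fall short), so 3 is minimum.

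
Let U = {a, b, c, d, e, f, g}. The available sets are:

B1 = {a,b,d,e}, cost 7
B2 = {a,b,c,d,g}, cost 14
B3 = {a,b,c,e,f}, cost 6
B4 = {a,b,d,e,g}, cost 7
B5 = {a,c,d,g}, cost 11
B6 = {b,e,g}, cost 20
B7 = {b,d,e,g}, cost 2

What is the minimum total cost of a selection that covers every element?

8

B3, B7 cover every element at cost 6 + 2 = 8.
Any cover uses at least 2 sets; among all covering selections none totals below 8.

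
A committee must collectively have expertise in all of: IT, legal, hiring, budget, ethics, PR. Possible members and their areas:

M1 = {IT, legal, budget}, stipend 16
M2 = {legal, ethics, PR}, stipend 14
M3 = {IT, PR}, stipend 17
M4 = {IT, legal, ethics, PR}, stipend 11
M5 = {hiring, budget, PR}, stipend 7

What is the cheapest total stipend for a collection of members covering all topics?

M4, M5 cover every topic at stipend 11 + 7 = 18.
Any cover uses at least 2 members; among all covering selections none totals below 18.

18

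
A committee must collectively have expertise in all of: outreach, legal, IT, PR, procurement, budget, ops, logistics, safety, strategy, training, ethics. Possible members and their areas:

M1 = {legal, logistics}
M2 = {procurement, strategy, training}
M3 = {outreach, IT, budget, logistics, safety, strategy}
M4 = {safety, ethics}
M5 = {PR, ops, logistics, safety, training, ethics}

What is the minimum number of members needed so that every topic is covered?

M1, M2, M3, M5 together cover {outreach, legal, IT, PR, procurement, budget, ops, logistics, safety, strategy, training, ethics} — every topic.
No 3 of the 5 members cover everything (all 10 triples fall short), so 4 is minimum.

4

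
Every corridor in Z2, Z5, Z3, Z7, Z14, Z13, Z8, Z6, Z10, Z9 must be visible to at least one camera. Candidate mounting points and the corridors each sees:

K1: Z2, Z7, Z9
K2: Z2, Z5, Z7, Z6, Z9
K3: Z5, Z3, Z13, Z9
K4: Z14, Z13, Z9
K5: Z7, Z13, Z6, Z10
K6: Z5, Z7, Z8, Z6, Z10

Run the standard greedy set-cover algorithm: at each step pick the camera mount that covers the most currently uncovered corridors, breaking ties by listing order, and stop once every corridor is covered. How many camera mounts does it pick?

4

Pick 1: K2 covers 5 new corridors (Z2, Z5, Z7, Z6, Z9).
Pick 2: K3 covers 2 new corridors (Z3, Z13).
Pick 3: K6 covers 2 new corridors (Z8, Z10).
Pick 4: K4 covers 1 new corridors (Z14).
Greedy uses 4 camera mounts.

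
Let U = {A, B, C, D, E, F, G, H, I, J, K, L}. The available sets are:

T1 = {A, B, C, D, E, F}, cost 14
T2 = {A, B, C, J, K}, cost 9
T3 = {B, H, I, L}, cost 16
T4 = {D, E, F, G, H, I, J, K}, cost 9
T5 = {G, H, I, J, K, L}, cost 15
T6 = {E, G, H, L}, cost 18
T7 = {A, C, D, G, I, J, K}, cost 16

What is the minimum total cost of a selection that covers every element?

T1, T5 cover every element at cost 14 + 15 = 29.
Any cover uses at least 2 sets; among all covering selections none totals below 29.
Greedy by coverage-per-cost would pick T4, T2, T5 for 33 — worse than the optimum 29.

29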